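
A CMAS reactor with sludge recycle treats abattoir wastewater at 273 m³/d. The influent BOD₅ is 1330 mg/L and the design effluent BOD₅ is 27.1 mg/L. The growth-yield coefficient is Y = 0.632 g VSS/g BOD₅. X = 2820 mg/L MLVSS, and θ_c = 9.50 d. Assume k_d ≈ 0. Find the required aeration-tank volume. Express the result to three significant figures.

With k_d = 0 the design equation reduces to V = Y Q (S₀−S) θ_c / X = 0.632 × 273 × (1330 − 27.1) × 9.50 / 2820 = 757.3 m³.

V ≈ 757 m³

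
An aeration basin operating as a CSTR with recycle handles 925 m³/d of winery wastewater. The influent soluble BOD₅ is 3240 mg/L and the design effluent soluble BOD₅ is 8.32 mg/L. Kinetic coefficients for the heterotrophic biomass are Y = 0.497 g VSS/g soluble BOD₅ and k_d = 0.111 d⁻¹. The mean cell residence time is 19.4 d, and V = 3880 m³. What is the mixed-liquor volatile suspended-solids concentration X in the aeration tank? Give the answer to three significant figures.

X ≈ 2360 mg/L

From V·X·(1 + k_d·θ_c) = Y·Q·(S₀ − S)·θ_c: X = 0.497 × 925 × (3240 − 8.32) × 19.4 / [3880 × (1 + 0.111 × 19.4)] = 2356 mg/L.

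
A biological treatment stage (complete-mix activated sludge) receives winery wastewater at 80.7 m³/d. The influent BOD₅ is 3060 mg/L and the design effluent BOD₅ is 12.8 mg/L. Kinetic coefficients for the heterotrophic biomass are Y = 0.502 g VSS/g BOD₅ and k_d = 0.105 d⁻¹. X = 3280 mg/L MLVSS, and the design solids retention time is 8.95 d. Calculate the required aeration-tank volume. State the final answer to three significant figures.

Rearranging the biomass balance for a CMAS with decay, V = Y·Q·ΔS·θ_c / [X·(1+k_d θ_c)] = 0.502 × 80.7 × (3060 − 12.8) × 8.95 / [3280 × (1 + 0.105 × 8.95)] = 1.1×10^6 / 6362 = 173.7 m³.

V ≈ 174 m³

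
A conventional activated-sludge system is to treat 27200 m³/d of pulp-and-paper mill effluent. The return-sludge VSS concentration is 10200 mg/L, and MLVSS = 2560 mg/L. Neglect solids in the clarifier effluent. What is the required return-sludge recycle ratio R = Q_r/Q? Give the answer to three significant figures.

R ≈ 0.335

Mass balance around the secondary clarifier (neglecting effluent solids): R = X / (X_r − X) = 2560 / (10200 − 2560) = 0.3351.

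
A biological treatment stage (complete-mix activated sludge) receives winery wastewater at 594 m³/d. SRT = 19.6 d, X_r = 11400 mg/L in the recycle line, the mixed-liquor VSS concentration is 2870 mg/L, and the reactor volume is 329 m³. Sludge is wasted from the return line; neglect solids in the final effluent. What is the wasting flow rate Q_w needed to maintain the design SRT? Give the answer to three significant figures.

Wasting from the return line (neglecting effluent solids): Q_w = V·X / (θ_c·X_r) = 329.0 × 2870 / (19.6 × 11400) = 4.226 m³/d.

Q_w ≈ 4.23 m³/d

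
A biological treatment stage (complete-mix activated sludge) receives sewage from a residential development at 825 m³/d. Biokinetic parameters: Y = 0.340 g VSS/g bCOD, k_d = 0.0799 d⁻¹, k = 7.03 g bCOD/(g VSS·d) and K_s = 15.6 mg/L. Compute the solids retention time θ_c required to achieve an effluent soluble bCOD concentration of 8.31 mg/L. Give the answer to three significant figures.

θ_c ≈ 1.33 d

Specific growth rate at S = 8.31 mg/L: μ = YkS/(K_s+S) = 0.340·7.03·8.31/(15.6+8.31) = 0.8307 d⁻¹.
θ_c = 1/(μ − k_d) = 1/(0.8307 − 0.0799) = 1/0.7508 = 1.332 d.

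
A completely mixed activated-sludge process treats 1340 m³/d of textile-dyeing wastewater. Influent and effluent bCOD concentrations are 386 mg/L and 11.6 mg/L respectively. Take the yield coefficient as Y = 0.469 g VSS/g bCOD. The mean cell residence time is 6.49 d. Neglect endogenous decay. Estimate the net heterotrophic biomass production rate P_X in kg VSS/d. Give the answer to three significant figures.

P_X ≈ 235 kg VSS/d

With endogenous decay neglected, the observed yield equals the true yield: Y_obs = Y = 0.469 g VSS/g bCOD.
Q·(S₀ − S) = 1340 × (386 − 11.6) × 10⁻³ = 501.7 kg/d removed.
P_X = Y_obs · Q(S₀ − S) = 0.4690 × 501.7 = 235.3 kg VSS/d.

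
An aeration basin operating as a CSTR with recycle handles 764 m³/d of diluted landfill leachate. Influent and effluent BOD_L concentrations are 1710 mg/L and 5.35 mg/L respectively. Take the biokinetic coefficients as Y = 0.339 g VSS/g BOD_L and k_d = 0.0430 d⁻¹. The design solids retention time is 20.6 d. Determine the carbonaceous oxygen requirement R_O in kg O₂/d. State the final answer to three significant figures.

R_O ≈ 970 kg O₂/d

Observed yield with endogenous decay: Y_obs = Y / (1 + k_d·θ_c) = 0.339 / (1 + 0.0430 × 20.6) = 0.339 / 1.886 = 0.1798 g VSS/g BOD_L.
Q·(S₀ − S) = 764 × (1710 − 5.35) × 10⁻³ = 1302 kg/d removed.
Net sludge production P_X = 0.1798 × 1302 = 234.1 kg VSS/d.
R_O = Q·ΔS − 1.42 P_X = 1302 − 332.4 = 969.9 kg O₂/d.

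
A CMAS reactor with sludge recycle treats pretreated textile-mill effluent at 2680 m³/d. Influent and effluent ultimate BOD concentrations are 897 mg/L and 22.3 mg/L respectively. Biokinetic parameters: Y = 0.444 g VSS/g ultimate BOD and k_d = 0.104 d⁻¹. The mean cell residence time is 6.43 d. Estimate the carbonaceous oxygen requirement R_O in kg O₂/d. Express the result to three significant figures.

Observed yield with endogenous decay: Y_obs = Y / (1 + k_d·θ_c) = 0.444 / (1 + 0.104 × 6.43) = 0.444 / 1.669 = 0.2661 g VSS/g ultimate BOD.
ΔS = 897 − 22.3 = 874.7 mg/L, so the substrate removal rate is 2680 × 874.7/1000 = 2344 kg ultimate BOD/d.
Biomass synthesised: P_X = Y_obs × 2344 = 623.7 kg VSS/d.
R_O = Q·ΔS − 1.42 P_X = 2344 − 885.7 = 1459 kg O₂/d.

R_O ≈ 1460 kg O₂/d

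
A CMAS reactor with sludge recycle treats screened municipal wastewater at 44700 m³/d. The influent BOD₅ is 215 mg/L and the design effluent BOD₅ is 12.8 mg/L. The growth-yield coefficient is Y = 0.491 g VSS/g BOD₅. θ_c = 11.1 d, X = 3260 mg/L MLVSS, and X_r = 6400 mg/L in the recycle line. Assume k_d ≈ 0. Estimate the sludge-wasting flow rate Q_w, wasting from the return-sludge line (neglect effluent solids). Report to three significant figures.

Q_w ≈ 693 m³/d

Biomass mass balance (decay neglected): V·X = Y·Q·(S₀ − S)·θ_c, so V = 0.491 × 44700 × (215 − 12.8) × 11.1 / 3260 = 15110 m³.
Q_w = (V·X)/(θ_c X_r) = 15110 × 3260 / (11.1 × 6400) = 693.4 m³/d.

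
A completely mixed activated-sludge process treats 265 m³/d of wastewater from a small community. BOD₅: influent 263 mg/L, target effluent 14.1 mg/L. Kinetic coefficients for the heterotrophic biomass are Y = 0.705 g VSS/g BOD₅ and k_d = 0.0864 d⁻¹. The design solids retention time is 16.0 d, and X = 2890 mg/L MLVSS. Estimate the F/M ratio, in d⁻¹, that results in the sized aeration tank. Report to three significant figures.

F/M ≈ 0.223 d⁻¹

From the SRT design equation V = Y Q (S₀−S) θ_c / [X (1 + k_d θ_c)] = 0.705 × 265 × (263 − 14.1) × 16.0 / [2890 × (1 + 0.0864 × 16.0)] = 7.44×10^5 / 6885 = 108.1 m³.
F/M = applied load / biomass = Q·S₀/(V·X) = 265 × 263 / (108.1 × 2890) = 0.2232 d⁻¹.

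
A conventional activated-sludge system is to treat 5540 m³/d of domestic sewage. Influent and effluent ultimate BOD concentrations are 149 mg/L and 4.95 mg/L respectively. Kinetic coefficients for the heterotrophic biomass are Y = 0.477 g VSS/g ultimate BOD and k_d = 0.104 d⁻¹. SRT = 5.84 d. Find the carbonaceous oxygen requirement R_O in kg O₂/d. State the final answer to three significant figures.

R_O ≈ 462 kg O₂/d

Observed yield with endogenous decay: Y_obs = Y / (1 + k_d·θ_c) = 0.477 / (1 + 0.104 × 5.84) = 0.477 / 1.607 = 0.2968 g VSS/g ultimate BOD.
Mass of ultimate BOD removed per day: Q(S₀ − S) = 5540 × 144.1 g/m³ = 798.0 kg/d.
P_X = Y_obs·Q·(S₀ − S) = 0.2968 × 798.0 = 236.8 kg VSS/d.
R_O = Q·(S₀ − S) − 1.42·P_X = 798.0 − 1.42 × 236.8 = 461.7 kg O₂/d.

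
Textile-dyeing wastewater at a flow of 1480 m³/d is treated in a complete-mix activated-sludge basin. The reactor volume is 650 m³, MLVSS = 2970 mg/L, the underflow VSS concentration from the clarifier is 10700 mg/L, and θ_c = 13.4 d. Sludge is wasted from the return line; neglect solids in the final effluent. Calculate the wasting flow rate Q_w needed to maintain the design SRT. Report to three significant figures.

Q_w ≈ 13.5 m³/d

Wasting from the return line (neglecting effluent solids): Q_w = V·X / (θ_c·X_r) = 650.0 × 2970 / (13.4 × 10700) = 13.46 m³/d.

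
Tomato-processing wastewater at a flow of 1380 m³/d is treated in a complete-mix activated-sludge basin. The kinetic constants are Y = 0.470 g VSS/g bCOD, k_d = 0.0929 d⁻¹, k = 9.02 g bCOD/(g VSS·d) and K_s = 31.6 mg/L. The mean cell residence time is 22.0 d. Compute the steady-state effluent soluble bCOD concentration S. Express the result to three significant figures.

Effluent substrate depends only on kinetics and SRT: S = K_s(1 + k_d θ_c) / [θ_c(Yk − k_d) − 1] = 31.6 × (1 + 0.0929 × 22.0) / [22.0 × (0.470 × 9.02 − 0.0929) − 1] = 96.18 / 90.22 = 1.066 mg/L.

S ≈ 1.07 mg/L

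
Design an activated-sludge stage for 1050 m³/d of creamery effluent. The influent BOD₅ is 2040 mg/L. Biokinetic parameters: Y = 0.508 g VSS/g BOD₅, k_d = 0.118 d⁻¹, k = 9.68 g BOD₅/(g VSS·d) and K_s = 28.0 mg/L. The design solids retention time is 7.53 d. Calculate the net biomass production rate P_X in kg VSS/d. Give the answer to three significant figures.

For a completely mixed reactor with recycle the Lawrence–McCarty relation gives S = K_s·(1 + k_d·θ_c) / [θ_c·(Y·k − k_d) − 1] = 28.0 × (1 + 0.118 × 7.53) / [7.53 × (0.508 × 9.68 − 0.118) − 1] = 52.88 / 35.14 = 1.505 mg/L.
Correct the yield for decay: Y_obs = Y/(1 + k_d θ_c) = 0.508 / (1 + 0.118 × 7.53) = 0.508 / 1.889 = 0.2690.
Q·(S₀ − S) = 1050 × (2040 − 1.50) × 10⁻³ = 2140 kg/d removed.
Biomass produced: P_X = Y_obs·Q·ΔS = 0.2690 × 2140 ≈ 575.8 kg VSS/d.

P_X ≈ 576 kg VSS/d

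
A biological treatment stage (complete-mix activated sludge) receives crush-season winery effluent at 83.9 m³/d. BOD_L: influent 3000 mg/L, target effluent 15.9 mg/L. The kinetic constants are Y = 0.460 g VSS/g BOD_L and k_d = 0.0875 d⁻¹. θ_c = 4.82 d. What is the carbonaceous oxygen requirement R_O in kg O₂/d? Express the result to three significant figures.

R_O ≈ 135 kg O₂/d

Correct the yield for decay: Y_obs = Y/(1 + k_d θ_c) = 0.460 / (1 + 0.0875 × 4.82) = 0.460 / 1.422 = 0.3235.
Q·(S₀ − S) = 83.9 × (3000 − 15.9) × 10⁻³ = 250.4 kg/d removed.
P_X = Y_obs·Q·(S₀ − S) = 0.3235 × 250.4 = 81.00 kg VSS/d.
Carbonaceous O₂ demand = substrate oxidised − cell-mass equivalent = 250.4 − 1.42 × 81.00 = 135.3 kg O₂/d.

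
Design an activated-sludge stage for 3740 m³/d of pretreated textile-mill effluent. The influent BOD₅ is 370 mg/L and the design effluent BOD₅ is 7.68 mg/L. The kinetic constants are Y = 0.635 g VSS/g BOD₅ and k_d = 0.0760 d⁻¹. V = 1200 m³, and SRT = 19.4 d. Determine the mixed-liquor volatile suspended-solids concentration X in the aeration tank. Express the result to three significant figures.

X = Y·Q·ΔS·θ_c / [V·(1 + k_d θ_c)] = 0.635 × 3740 × (370 − 7.68) × 19.4 / [1200 × (1 + 0.0760 × 19.4)] = 5622 mg/L.

X ≈ 5620 mg/L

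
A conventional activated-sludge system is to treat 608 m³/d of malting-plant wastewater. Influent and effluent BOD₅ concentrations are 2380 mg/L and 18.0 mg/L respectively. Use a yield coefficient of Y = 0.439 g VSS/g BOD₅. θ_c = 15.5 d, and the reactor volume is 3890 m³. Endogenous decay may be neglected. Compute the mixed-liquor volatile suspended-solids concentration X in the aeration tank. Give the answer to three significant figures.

Without decay, X = Y Q (S₀−S) θ_c / V = 0.439 × 608 × (2380 − 18.0) × 15.5 / 3890 = 2512 mg/L.

X ≈ 2510 mg/L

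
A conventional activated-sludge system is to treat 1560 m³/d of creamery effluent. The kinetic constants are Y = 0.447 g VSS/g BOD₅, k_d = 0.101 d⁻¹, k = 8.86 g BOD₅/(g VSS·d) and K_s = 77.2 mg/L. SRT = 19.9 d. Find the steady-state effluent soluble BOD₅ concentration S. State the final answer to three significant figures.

For a completely mixed reactor with recycle the Lawrence–McCarty relation gives S = K_s·(1 + k_d·θ_c) / [θ_c·(Y·k − k_d) − 1] = 77.2 × (1 + 0.101 × 19.9) / [19.9 × (0.447 × 8.86 − 0.101) − 1] = 232.4 / 75.80 = 3.065 mg/L.

S ≈ 3.07 mg/L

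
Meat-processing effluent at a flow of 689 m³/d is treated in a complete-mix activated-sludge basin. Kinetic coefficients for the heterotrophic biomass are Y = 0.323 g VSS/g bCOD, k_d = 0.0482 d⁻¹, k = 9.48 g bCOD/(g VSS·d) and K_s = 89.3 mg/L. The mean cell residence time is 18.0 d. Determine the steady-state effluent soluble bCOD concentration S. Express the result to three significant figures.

S ≈ 3.13 mg/L

For a completely mixed reactor with recycle the Lawrence–McCarty relation gives S = K_s·(1 + k_d·θ_c) / [θ_c·(Y·k − k_d) − 1] = 89.3 × (1 + 0.0482 × 18.0) / [18.0 × (0.323 × 9.48 − 0.0482) − 1] = 166.8 / 53.25 = 3.132 mg/L.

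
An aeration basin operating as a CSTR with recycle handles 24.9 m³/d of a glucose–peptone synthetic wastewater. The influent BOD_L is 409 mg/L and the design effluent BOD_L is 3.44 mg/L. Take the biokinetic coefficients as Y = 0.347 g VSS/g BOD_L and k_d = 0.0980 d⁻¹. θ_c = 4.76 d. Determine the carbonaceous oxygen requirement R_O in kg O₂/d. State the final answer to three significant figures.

R_O ≈ 6.71 kg O₂/d

Y_obs = Y / (1 + k_d θ_c) = 0.347 / (1 + 0.0980 × 4.76) = 0.347 / 1.466 = 0.2366.
ΔS = 409 − 3.44 = 405.6 mg/L, so the substrate removal rate is 24.9 × 405.6/1000 = 10.10 kg BOD_L/d.
P_X = Y_obs·Q·(S₀ − S) = 0.2366 × 10.10 = 2.390 kg VSS/d.
R_O = Q·ΔS − 1.42 P_X = 10.10 − 3.393 = 6.705 kg O₂/d.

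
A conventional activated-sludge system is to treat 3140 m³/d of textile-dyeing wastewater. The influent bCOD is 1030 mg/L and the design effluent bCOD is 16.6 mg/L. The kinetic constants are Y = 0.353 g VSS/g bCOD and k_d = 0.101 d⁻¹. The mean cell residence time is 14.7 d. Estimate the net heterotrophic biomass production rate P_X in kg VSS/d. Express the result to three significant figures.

P_X ≈ 452 kg VSS/d

Correct the yield for decay: Y_obs = Y/(1 + k_d θ_c) = 0.353 / (1 + 0.101 × 14.7) = 0.353 / 2.485 = 0.1421.
Substrate removed = Q·(S₀ − S) = 3140 m³/d × (1030 − 16.6) g/m³ = 3.18×10^6 g/d = 3182 kg/d.
Net biomass production P_X = Y_obs × Q·(S₀ − S) = 0.1421 × 3182 = 452.1 kg VSS/d.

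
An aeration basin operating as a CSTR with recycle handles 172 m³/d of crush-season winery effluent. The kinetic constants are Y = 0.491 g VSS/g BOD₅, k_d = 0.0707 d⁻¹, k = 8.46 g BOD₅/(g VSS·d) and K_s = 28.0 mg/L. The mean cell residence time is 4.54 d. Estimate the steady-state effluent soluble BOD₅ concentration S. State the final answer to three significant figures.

S ≈ 2.11 mg/L

For a completely mixed reactor with recycle the Lawrence–McCarty relation gives S = K_s·(1 + k_d·θ_c) / [θ_c·(Y·k − k_d) − 1] = 28.0 × (1 + 0.0707 × 4.54) / [4.54 × (0.491 × 8.46 − 0.0707) − 1] = 36.99 / 17.54 = 2.109 mg/L.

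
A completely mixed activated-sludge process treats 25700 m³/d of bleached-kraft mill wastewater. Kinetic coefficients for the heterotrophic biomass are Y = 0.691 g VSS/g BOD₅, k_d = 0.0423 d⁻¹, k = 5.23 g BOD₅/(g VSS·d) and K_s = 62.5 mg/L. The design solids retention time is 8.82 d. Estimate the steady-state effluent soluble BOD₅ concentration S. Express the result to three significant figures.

From the Monod/SRT balance for a CMAS, S = K_s·(1+k_d θ_c)/[θ_c·(Y k − k_d) − 1] = 62.5 × (1 + 0.0423 × 8.82) / [8.82 × (0.691 × 5.23 − 0.0423) − 1] = 85.82 / 30.50 = 2.814 mg/L.

S ≈ 2.81 mg/L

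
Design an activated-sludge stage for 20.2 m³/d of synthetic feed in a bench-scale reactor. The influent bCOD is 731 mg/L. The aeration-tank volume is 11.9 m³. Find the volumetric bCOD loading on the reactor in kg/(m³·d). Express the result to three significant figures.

L_v ≈ 1.24 kg bCOD/(m³·d)

L_v = Q S₀ / V = 20.2 × 731 × 10⁻³ / 11.90 = 1.241 kg/(m³·d).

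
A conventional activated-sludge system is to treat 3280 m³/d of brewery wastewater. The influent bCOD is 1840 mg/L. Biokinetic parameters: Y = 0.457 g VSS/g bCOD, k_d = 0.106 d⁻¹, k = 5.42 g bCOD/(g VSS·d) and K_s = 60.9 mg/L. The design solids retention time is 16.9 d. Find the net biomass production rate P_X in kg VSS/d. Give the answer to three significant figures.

P_X ≈ 986 kg VSS/d

From the Monod/SRT balance for a CMAS, S = K_s·(1+k_d θ_c)/[θ_c·(Y k − k_d) − 1] = 60.9 × (1 + 0.106 × 16.9) / [16.9 × (0.457 × 5.42 − 0.106) − 1] = 170.0 / 39.07 = 4.351 mg/L.
Y_obs = Y / (1 + k_d θ_c) = 0.457 / (1 + 0.106 × 16.9) = 0.457 / 2.791 = 0.1637.
Q·(S₀ − S) = 3280 × (1840 − 4.35) × 10⁻³ = 6021 kg/d removed.
P_X = Y_obs · Q(S₀ − S) = 0.1637 × 6021 = 985.7 kg VSS/d.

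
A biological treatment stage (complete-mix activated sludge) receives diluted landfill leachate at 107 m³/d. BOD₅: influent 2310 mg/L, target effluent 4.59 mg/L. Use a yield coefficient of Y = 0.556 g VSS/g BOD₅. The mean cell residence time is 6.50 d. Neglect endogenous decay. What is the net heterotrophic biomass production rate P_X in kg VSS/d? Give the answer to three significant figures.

P_X ≈ 137 kg VSS/d

Since k_d ≈ 0, Y_obs = Y = 0.556 g VSS/g BOD₅.
Mass of BOD₅ removed per day: Q(S₀ − S) = 107 × 2305 g/m³ = 246.7 kg/d.
Biomass produced: P_X = Y_obs·Q·ΔS = 0.5560 × 246.7 ≈ 137.2 kg VSS/d.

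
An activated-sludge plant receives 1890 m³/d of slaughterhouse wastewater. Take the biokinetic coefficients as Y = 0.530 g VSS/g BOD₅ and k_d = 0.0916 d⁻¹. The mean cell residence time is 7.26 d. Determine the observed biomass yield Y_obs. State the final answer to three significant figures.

The observed yield is Y_obs = Y/(1 + k_d·θ_c) = 0.530 / (1 + 0.0916 × 7.26) = 0.530 / 1.665 = 0.3183 g VSS per g BOD₅ removed.

Y_obs ≈ 0.318 g VSS/g BOD₅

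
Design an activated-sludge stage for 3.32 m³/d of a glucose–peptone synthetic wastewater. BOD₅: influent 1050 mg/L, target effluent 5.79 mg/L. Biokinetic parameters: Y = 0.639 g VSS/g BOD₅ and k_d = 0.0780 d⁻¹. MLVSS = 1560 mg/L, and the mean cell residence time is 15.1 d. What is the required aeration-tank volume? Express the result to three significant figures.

Rearranging the biomass balance for a CMAS with decay, V = Y·Q·ΔS·θ_c / [X·(1+k_d θ_c)] = 0.639 × 3.32 × (1050 − 5.79) × 15.1 / [1560 × (1 + 0.0780 × 15.1)] = 3.35×10^4 / 3397 = 9.846 m³.

V ≈ 9.85 m³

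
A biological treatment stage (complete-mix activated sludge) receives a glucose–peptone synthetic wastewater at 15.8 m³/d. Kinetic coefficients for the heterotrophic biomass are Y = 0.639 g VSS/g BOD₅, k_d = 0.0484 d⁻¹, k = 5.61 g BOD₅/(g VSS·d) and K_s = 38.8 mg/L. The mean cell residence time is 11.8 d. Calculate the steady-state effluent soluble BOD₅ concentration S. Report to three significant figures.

From the Monod/SRT balance for a CMAS, S = K_s·(1+k_d θ_c)/[θ_c·(Y k − k_d) − 1] = 38.8 × (1 + 0.0484 × 11.8) / [11.8 × (0.639 × 5.61 − 0.0484) − 1] = 60.96 / 40.73 = 1.497 mg/L.

S ≈ 1.50 mg/L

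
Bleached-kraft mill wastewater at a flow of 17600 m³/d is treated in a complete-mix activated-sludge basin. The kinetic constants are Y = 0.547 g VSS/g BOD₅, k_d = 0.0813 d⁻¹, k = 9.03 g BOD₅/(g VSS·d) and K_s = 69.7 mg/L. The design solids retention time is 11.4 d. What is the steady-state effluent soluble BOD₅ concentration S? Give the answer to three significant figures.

For a completely mixed reactor with recycle the Lawrence–McCarty relation gives S = K_s·(1 + k_d·θ_c) / [θ_c·(Y·k − k_d) − 1] = 69.7 × (1 + 0.0813 × 11.4) / [11.4 × (0.547 × 9.03 − 0.0813) − 1] = 134.3 / 54.38 = 2.470 mg/L.

S ≈ 2.47 mg/L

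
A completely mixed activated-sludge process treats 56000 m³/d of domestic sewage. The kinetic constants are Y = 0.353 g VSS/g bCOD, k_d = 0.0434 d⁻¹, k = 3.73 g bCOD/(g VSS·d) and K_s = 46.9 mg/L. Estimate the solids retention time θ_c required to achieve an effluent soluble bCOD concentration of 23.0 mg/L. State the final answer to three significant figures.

At the target effluent, Y k S/(K_s+S) = 0.353×3.73×23.0/69.90 = 0.4332 d⁻¹.
Then 1/θ_c = μ − k_d = 0.4332 − 0.0434 = 0.3898 d⁻¹, giving θ_c = 2.565 d.

θ_c ≈ 2.57 d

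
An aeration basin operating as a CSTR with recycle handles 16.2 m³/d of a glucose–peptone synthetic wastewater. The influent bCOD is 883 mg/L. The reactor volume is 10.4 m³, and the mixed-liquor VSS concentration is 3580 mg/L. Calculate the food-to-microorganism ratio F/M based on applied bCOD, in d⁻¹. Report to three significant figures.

F/M ≈ 0.384 d⁻¹

F/M = Q·S₀ / (V·X) = 16.2 × 883 / (10.40 × 3580) = 0.3842 g bCOD·(g VSS·d)⁻¹.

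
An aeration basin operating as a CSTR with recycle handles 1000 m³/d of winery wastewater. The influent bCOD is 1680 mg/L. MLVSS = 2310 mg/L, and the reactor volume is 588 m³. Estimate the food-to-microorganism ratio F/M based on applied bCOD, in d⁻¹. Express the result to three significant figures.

F/M ≈ 1.24 d⁻¹

F/M = applied load / biomass = Q·S₀/(V·X) = 1000 × 1680 / (588.0 × 2310) = 1.237 d⁻¹.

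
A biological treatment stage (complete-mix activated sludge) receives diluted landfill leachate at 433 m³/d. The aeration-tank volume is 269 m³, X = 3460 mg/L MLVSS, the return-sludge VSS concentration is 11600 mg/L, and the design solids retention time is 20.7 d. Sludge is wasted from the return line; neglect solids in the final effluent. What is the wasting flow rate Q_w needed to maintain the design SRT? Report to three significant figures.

Q_w ≈ 3.88 m³/d

Wasting from the return line (neglecting effluent solids): Q_w = V·X / (θ_c·X_r) = 269.0 × 3460 / (20.7 × 11600) = 3.876 m³/d.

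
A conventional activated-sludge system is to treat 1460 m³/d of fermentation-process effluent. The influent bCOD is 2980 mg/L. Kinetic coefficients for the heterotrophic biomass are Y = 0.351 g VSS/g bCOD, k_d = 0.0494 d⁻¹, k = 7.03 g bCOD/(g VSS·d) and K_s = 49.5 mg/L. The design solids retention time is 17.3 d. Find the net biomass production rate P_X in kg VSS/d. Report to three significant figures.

P_X ≈ 823 kg VSS/d

From the Monod/SRT balance for a CMAS, S = K_s·(1+k_d θ_c)/[θ_c·(Y k − k_d) − 1] = 49.5 × (1 + 0.0494 × 17.3) / [17.3 × (0.351 × 7.03 − 0.0494) − 1] = 91.80 / 40.83 = 2.248 mg/L.
Y_obs = Y / (1 + k_d θ_c) = 0.351 / (1 + 0.0494 × 17.3) = 0.351 / 1.855 = 0.1893.
ΔS = 2980 − 2.25 = 2978 mg/L, so the substrate removal rate is 1460 × 2978/1000 = 4348 kg bCOD/d.
P_X = Y_obs · Q(S₀ − S) = 0.1893 × 4348 = 822.8 kg VSS/d.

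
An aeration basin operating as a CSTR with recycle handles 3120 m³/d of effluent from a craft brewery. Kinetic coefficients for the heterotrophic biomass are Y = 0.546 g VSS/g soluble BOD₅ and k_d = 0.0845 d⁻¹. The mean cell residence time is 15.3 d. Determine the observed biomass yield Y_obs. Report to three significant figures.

Correct the yield for decay: Y_obs = Y/(1 + k_d θ_c) = 0.546 / (1 + 0.0845 × 15.3) = 0.546 / 2.293 = 0.2381.

Y_obs ≈ 0.238 g VSS/g soluble BOD₅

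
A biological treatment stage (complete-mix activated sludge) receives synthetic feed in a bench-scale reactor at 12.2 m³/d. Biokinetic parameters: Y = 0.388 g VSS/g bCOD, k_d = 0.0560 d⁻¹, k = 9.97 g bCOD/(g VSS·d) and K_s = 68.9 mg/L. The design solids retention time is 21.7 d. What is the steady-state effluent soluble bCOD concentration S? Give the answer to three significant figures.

From the Monod/SRT balance for a CMAS, S = K_s·(1+k_d θ_c)/[θ_c·(Y k − k_d) − 1] = 68.9 × (1 + 0.0560 × 21.7) / [21.7 × (0.388 × 9.97 − 0.0560) − 1] = 152.6 / 81.73 = 1.867 mg/L.

S ≈ 1.87 mg/L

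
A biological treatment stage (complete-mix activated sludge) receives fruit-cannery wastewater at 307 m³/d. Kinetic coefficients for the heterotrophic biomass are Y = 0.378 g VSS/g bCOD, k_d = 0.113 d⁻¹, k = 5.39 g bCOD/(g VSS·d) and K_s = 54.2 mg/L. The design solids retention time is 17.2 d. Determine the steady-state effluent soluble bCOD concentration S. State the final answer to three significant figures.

Effluent substrate depends only on kinetics and SRT: S = K_s(1 + k_d θ_c) / [θ_c(Yk − k_d) − 1] = 54.2 × (1 + 0.113 × 17.2) / [17.2 × (0.378 × 5.39 − 0.113) − 1] = 159.5 / 32.10 = 4.970 mg/L.

S ≈ 4.97 mg/L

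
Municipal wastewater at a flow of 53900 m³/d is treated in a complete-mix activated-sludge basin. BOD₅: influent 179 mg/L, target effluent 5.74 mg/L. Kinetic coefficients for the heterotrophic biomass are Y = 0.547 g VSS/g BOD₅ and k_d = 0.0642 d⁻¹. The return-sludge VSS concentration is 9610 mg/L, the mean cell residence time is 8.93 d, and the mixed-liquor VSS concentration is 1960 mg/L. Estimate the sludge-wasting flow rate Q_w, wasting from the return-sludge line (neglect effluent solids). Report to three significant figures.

Q_w ≈ 338 m³/d

Steady-state biomass mass balance: V·X·(1 + k_d·θ_c) = Y·Q·(S₀ − S)·θ_c, so V = 0.547 × 53900 × (179 − 5.74) × 8.93 / [1960 × (1 + 0.0642 × 8.93)] = 4.56×10^7 / 3084 = 14793 m³.
Wasting from the return line (neglecting effluent solids): Q_w = V·X / (θ_c·X_r) = 14793 × 1960 / (8.93 × 9610) = 337.9 m³/d.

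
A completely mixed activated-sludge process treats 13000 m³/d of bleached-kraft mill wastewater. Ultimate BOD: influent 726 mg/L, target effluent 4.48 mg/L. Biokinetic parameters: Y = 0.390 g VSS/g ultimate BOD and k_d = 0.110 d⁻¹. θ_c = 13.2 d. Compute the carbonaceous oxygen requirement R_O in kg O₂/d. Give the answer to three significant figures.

R_O ≈ 7260 kg O₂/d

Y_obs = Y / (1 + k_d θ_c) = 0.390 / (1 + 0.110 × 13.2) = 0.390 / 2.452 = 0.1591.
ΔS = 726 − 4.48 = 721.5 mg/L, so the substrate removal rate is 13000 × 721.5/1000 = 9380 kg ultimate BOD/d.
Biomass synthesised: P_X = Y_obs × 9380 = 1492 kg VSS/d.
R_O = Q·ΔS − 1.42 P_X = 9380 − 2118 = 7261 kg O₂/d.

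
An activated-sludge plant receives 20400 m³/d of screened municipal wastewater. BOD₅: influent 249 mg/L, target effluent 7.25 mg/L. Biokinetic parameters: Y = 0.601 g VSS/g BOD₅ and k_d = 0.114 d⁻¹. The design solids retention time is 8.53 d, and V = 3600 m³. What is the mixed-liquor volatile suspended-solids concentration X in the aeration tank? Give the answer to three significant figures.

X = Y·Q·ΔS·θ_c / [V·(1 + k_d θ_c)] = 0.601 × 20400 × (249 − 7.25) × 8.53 / [3600 × (1 + 0.114 × 8.53)] = 3561 mg/L.

X ≈ 3560 mg/L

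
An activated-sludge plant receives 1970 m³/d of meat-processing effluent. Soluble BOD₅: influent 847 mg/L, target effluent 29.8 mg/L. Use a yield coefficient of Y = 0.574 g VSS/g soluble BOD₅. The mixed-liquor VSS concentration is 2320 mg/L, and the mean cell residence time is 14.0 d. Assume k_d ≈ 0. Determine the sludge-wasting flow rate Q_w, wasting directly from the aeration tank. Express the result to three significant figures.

Q_w ≈ 398 m³/d

With k_d = 0 the design equation reduces to V = Y Q (S₀−S) θ_c / X = 0.574 × 1970 × (847 − 29.8) × 14.0 / 2320 = 5576 m³.
With mixed-liquor wasting, θ_c = V/Q_w, so Q_w = V/θ_c = 5576/14.0 = 398.3 m³/d.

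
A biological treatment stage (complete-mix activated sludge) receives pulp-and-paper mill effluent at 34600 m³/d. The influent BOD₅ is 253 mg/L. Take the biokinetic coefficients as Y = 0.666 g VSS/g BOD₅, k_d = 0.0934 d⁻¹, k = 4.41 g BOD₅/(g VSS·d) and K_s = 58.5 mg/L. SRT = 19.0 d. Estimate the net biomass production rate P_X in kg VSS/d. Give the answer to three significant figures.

P_X ≈ 2080 kg VSS/d

For a completely mixed reactor with recycle the Lawrence–McCarty relation gives S = K_s·(1 + k_d·θ_c) / [θ_c·(Y·k − k_d) − 1] = 58.5 × (1 + 0.0934 × 19.0) / [19.0 × (0.666 × 4.41 − 0.0934) − 1] = 162.3 / 53.03 = 3.061 mg/L.
Observed yield with endogenous decay: Y_obs = Y / (1 + k_d·θ_c) = 0.666 / (1 + 0.0934 × 19.0) = 0.666 / 2.775 = 0.2400 g VSS/g BOD₅.
ΔS = 253 − 3.06 = 249.9 mg/L, so the substrate removal rate is 34600 × 249.9/1000 = 8648 kg BOD₅/d.
Biomass produced: P_X = Y_obs·Q·ΔS = 0.2400 × 8648 ≈ 2076 kg VSS/d.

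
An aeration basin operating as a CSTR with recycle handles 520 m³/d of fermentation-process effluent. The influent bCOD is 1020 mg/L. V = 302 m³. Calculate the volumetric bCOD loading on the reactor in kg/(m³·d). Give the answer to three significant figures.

L_v = Q S₀ / V = 520 × 1020 × 10⁻³ / 302.0 = 1.756 kg/(m³·d).

L_v ≈ 1.76 kg bCOD/(m³·d)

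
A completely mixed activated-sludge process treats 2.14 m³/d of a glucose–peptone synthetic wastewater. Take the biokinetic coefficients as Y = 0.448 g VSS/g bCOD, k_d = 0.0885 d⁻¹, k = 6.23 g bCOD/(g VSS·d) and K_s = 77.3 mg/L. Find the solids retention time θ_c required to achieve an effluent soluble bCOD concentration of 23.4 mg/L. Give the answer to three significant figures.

At the target effluent, Y k S/(K_s+S) = 0.448×6.23×23.4/100.7 = 0.6486 d⁻¹.
1/θ_c = 0.6486 − 0.0885 = 0.5601 d⁻¹, so θ_c = 1.786 d.

θ_c ≈ 1.79 d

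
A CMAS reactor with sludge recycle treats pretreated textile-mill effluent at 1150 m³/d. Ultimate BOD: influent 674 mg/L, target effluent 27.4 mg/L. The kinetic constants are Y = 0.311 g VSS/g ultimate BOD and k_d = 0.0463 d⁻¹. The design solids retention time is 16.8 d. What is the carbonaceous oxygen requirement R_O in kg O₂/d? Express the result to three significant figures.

Y_obs = Y / (1 + k_d θ_c) = 0.311 / (1 + 0.0463 × 16.8) = 0.311 / 1.778 = 0.1749.
Mass of ultimate BOD removed per day: Q(S₀ − S) = 1150 × 646.6 g/m³ = 743.6 kg/d.
P_X = Y_obs·Q·(S₀ − S) = 0.1749 × 743.6 = 130.1 kg VSS/d.
R_O = Q·(S₀ − S) − 1.42·P_X = 743.6 − 1.42 × 130.1 = 558.9 kg O₂/d.

R_O ≈ 559 kg O₂/d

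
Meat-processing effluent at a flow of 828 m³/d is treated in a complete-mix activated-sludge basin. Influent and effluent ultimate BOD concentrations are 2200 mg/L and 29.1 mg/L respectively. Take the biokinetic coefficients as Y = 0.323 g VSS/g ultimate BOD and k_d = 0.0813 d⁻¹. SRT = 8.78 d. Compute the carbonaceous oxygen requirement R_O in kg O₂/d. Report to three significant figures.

Observed yield with endogenous decay: Y_obs = Y / (1 + k_d·θ_c) = 0.323 / (1 + 0.0813 × 8.78) = 0.323 / 1.714 = 0.1885 g VSS/g ultimate BOD.
Substrate removed = Q·(S₀ − S) = 828 m³/d × (2200 − 29.1) g/m³ = 1.8×10^6 g/d = 1798 kg/d.
Biomass synthesised: P_X = Y_obs × 1798 = 338.8 kg VSS/d.
Carbonaceous O₂ demand = substrate oxidised − cell-mass equivalent = 1798 − 1.42 × 338.8 = 1316 kg O₂/d.

R_O ≈ 1320 kg O₂/d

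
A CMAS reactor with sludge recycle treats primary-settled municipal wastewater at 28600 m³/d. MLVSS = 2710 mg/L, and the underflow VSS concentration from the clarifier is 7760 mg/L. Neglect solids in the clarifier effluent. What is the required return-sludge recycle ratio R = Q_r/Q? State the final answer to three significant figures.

R ≈ 0.537

R = Q_r/Q = X/(X_r − X) = 2710 / (7760 − 2710) = 0.5366.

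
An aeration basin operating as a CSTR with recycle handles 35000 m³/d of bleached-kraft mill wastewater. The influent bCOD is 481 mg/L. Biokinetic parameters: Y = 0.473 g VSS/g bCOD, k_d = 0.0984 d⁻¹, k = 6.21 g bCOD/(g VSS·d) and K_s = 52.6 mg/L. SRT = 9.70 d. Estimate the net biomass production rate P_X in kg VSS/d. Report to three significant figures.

From the Monod/SRT balance for a CMAS, S = K_s·(1+k_d θ_c)/[θ_c·(Y k − k_d) − 1] = 52.6 × (1 + 0.0984 × 9.70) / [9.70 × (0.473 × 6.21 − 0.0984) − 1] = 102.8 / 26.54 = 3.874 mg/L.
Observed yield with endogenous decay: Y_obs = Y / (1 + k_d·θ_c) = 0.473 / (1 + 0.0984 × 9.70) = 0.473 / 1.954 = 0.2420 g VSS/g bCOD.
ΔS = 481 − 3.87 = 477.1 mg/L, so the substrate removal rate is 35000 × 477.1/1000 = 16700 kg bCOD/d.
Net biomass production P_X = Y_obs × Q·(S₀ − S) = 0.2420 × 16700 = 4041 kg VSS/d.

P_X ≈ 4040 kg VSS/d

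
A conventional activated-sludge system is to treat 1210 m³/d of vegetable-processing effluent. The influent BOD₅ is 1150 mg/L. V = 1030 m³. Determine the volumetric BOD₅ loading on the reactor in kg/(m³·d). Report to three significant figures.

L_v ≈ 1.35 kg BOD₅/(m³·d)

Applied BOD₅ load per unit volume = Q·S₀/V = (1210 × 1150/1000)/1030 = 1.351 kg BOD₅·m⁻³·d⁻¹.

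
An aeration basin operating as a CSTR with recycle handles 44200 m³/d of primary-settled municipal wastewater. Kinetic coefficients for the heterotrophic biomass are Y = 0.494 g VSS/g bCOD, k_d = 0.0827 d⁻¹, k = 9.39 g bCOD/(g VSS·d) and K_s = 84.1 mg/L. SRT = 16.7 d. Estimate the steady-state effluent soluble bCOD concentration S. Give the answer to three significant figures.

Effluent substrate depends only on kinetics and SRT: S = K_s(1 + k_d θ_c) / [θ_c(Yk − k_d) − 1] = 84.1 × (1 + 0.0827 × 16.7) / [16.7 × (0.494 × 9.39 − 0.0827) − 1] = 200.2 / 75.08 = 2.667 mg/L.

S ≈ 2.67 mg/L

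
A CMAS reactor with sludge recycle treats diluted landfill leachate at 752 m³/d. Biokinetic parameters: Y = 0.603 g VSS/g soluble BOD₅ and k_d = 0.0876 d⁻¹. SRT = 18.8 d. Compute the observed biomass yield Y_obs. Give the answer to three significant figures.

Y_obs ≈ 0.228 g VSS/g soluble BOD₅

Y_obs = Y / (1 + k_d θ_c) = 0.603 / (1 + 0.0876 × 18.8) = 0.603 / 2.647 = 0.2278.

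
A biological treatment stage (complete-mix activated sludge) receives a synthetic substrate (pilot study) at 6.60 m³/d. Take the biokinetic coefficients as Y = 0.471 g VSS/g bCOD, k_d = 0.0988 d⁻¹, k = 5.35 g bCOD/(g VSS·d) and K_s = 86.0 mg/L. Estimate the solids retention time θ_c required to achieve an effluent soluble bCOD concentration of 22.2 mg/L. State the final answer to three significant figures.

Specific growth rate at S = 22.2 mg/L: μ = YkS/(K_s+S) = 0.471·5.35·22.2/(86.0+22.2) = 0.5170 d⁻¹.
θ_c = 1/(μ − k_d) = 1/(0.5170 − 0.0988) = 1/0.4182 = 2.391 d.

θ_c ≈ 2.39 d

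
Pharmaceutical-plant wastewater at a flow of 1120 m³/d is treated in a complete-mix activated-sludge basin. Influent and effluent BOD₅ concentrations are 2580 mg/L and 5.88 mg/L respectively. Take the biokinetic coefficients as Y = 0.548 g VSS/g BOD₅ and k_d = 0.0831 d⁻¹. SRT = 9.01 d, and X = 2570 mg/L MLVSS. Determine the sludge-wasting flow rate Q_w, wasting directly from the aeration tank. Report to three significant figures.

Q_w ≈ 352 m³/d

Rearranging the biomass balance for a CMAS with decay, V = Y·Q·ΔS·θ_c / [X·(1+k_d θ_c)] = 0.548 × 1120 × (2580 − 5.88) × 9.01 / [2570 × (1 + 0.0831 × 9.01)] = 1.42×10^7 / 4494 = 3167 m³.
Wasting from the aeration tank: Q_w = V / θ_c = 3167 / 9.01 = 351.5 m³/d.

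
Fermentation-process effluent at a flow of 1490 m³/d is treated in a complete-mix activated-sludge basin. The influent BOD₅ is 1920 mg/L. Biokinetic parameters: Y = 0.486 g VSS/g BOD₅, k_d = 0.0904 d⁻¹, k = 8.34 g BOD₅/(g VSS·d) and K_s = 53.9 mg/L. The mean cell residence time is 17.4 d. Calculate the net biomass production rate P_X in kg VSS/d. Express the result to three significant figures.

P_X ≈ 540 kg VSS/d

For a completely mixed reactor with recycle the Lawrence–McCarty relation gives S = K_s·(1 + k_d·θ_c) / [θ_c·(Y·k − k_d) − 1] = 53.9 × (1 + 0.0904 × 17.4) / [17.4 × (0.486 × 8.34 − 0.0904) − 1] = 138.7 / 67.95 = 2.041 mg/L.
Y_obs = Y / (1 + k_d θ_c) = 0.486 / (1 + 0.0904 × 17.4) = 0.486 / 2.573 = 0.1889.
Q·(S₀ − S) = 1490 × (1920 − 2.04) × 10⁻³ = 2858 kg/d removed.
P_X = Y_obs · Q(S₀ − S) = 0.1889 × 2858 = 539.8 kg VSS/d.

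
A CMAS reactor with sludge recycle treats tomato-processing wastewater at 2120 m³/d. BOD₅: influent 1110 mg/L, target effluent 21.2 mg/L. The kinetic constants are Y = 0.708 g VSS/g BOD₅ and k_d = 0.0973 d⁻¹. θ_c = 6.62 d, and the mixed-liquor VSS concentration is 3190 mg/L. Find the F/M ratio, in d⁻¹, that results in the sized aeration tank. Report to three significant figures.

F/M ≈ 0.358 d⁻¹

Rearranging the biomass balance for a CMAS with decay, V = Y·Q·ΔS·θ_c / [X·(1+k_d θ_c)] = 0.708 × 2120 × (1110 − 21.2) × 6.62 / [3190 × (1 + 0.0973 × 6.62)] = 1.08×10^7 / 5245 = 2063 m³.
F/M = applied load / biomass = Q·S₀/(V·X) = 2120 × 1110 / (2063 × 3190) = 0.3576 d⁻¹.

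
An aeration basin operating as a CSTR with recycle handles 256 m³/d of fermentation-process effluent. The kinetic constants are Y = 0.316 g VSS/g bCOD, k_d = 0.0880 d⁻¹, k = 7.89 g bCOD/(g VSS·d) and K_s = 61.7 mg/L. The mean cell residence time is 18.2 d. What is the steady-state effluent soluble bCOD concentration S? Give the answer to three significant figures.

Effluent substrate depends only on kinetics and SRT: S = K_s(1 + k_d θ_c) / [θ_c(Yk − k_d) − 1] = 61.7 × (1 + 0.0880 × 18.2) / [18.2 × (0.316 × 7.89 − 0.0880) − 1] = 160.5 / 42.78 = 3.753 mg/L.

S ≈ 3.75 mg/L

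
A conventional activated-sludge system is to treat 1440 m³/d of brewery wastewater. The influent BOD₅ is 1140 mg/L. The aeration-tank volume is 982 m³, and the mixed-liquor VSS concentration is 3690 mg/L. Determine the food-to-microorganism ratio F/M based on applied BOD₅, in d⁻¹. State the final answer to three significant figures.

Food-to-microorganism ratio F/M = Q S₀ / (V X) = 1440 × 1140 / (982.0 × 3690) = 0.4530 d⁻¹.

F/M ≈ 0.453 d⁻¹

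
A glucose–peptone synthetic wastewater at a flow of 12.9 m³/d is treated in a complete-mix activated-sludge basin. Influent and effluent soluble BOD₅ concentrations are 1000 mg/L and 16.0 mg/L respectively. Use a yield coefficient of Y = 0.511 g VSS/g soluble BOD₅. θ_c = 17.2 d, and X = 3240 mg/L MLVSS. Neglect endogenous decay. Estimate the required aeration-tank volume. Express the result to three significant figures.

V·X = Y·Q·ΔS·θ_c gives V = 0.511 × 12.9 × (1000 − 16.0) × 17.2 / 3240 = 34.43 m³.

V ≈ 34.4 m³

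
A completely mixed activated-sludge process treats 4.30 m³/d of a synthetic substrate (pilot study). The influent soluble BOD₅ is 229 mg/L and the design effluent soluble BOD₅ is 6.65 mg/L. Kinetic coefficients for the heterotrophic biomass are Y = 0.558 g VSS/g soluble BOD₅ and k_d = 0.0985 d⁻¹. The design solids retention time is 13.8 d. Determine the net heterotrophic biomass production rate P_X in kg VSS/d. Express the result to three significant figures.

The observed yield is Y_obs = Y/(1 + k_d·θ_c) = 0.558 / (1 + 0.0985 × 13.8) = 0.558 / 2.359 = 0.2365 g VSS per g soluble BOD₅ removed.
ΔS = 229 − 6.65 = 222.3 mg/L, so the substrate removal rate is 4.30 × 222.3/1000 = 0.9561 kg soluble BOD₅/d.
So the net sludge growth is P_X = 0.2365 × 0.9561 = 0.2261 kg VSS/d.

P_X ≈ 0.226 kg VSS/d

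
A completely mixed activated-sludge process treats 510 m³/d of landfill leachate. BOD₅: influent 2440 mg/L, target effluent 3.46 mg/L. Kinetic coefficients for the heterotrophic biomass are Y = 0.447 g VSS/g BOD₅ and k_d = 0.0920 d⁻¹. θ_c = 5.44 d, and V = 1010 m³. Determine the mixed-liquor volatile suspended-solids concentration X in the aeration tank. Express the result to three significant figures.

X ≈ 1990 mg/L

Solving the biomass balance for X: X = Y Q (S₀−S) θ_c / [V (1+k_d θ_c)] = 0.447 × 510 × (2440 − 3.46) × 5.44 / [1010 × (1 + 0.0920 × 5.44)] = 1994 mg/L.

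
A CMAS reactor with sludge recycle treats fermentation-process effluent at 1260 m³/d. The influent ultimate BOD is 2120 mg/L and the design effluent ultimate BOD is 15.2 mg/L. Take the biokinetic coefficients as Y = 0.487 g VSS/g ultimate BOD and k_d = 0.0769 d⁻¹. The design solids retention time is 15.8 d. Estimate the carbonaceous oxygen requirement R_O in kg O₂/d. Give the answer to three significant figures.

Y_obs = Y / (1 + k_d θ_c) = 0.487 / (1 + 0.0769 × 15.8) = 0.487 / 2.215 = 0.2199.
Substrate removed = Q·(S₀ − S) = 1260 m³/d × (2120 − 15.2) g/m³ = 2.65×10^6 g/d = 2652 kg/d.
P_X = Y_obs·Q·(S₀ − S) = 0.2199 × 2652 = 583.1 kg VSS/d.
Carbonaceous O₂ demand = substrate oxidised − cell-mass equivalent = 2652 − 1.42 × 583.1 = 1824 kg O₂/d.

R_O ≈ 1820 kg O₂/d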